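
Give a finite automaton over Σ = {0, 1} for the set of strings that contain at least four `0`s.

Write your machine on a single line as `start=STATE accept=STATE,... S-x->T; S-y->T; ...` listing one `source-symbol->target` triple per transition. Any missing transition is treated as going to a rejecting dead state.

start=s0; accept=s4,s5; s0-0->s1; s0-1->s0; s1-0->s2; s1-1->s1; s2-0->s3; s2-1->s2; s3-0->s4; s3-1->s3; s4-0->s5; s4-1->s4; s5-0->s5; s5-1->s5

Count `0`s, saturating at 5: states s0 through s4 mean 0 through 4 `0`s seen; s5 means more than 4. Each `0` increments (capped at s5); other symbols loop. Accept from {s4, s5}.
A 6-state machine:
        0   1  
>  s0   s1  s0 
   s1   s2  s1 
   s2   s3  s2 
   s3   s4  s3 
 * s4   s5  s4 
 * s5   s5  s5 
(> = start, * = accepting)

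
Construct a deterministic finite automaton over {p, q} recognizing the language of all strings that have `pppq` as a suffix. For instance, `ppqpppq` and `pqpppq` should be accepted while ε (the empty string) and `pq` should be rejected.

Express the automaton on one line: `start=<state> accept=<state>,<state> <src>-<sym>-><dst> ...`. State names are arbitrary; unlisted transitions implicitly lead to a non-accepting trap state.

Let each state record the length of the longest suffix of the input read so far that is also a prefix of `pppq`. S1 means the last symbol is `p`; S2 means the last 2 symbols are `pp`; S3 means the last 3 symbols are `ppp`; S4 means the last 4 symbols are `pppq`. Accept only at S4, where the string currently ends in `pppq`.
A 5-state machine:
        p   q  
>  S0   S1  S0 
   S1   S2  S0 
   S2   S3  S0 
   S3   S3  S4 
 * S4   S1  S0 
(> = start, * = accepting)

start=S0 accept=S4 S0-p->S1 S0-q->S0 S1-p->S2 S1-q->S0 S2-p->S3 S2-q->S0 S3-p->S3 S3-q->S4 S4-p->S1 S4-q->S0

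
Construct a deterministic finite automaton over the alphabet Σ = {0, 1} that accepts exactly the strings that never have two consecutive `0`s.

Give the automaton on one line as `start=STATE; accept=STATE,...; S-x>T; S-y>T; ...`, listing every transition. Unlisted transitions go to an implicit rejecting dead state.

start=s0; accept=s0,s1; s0-0>s1; s0-1>s0; s1-0>s2; s1-1>s0; s2-0>s2; s2-1>s2

This is the complement of 'contains `00`'. Use the same substring-matching states — s0 through s2 holding how much of `00` has just been matched — but flip the accepting set: everything except the trap s2 accepts.
A 3-state machine:
        0   1  
>* s0   s1  s0 
 * s1   s2  s0 
   s2   s2  s2 
(> = start, * = accepting)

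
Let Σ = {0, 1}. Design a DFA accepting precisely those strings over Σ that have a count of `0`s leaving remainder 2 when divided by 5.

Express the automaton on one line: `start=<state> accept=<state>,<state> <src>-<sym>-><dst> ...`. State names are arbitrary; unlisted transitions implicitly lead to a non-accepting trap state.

start=q0 accept=q2 q0-0->q1 q0-1->q0 q1-0->q2 q1-1->q1 q2-0->q3 q2-1->q2 q3-0->q4 q3-1->q3 q4-0->q0 q4-1->q4

Keep the running count of `0`s modulo 5: each `0` advances along the cycle q0 → q1 → q2 → q3 → q4 → q0 while other symbols loop. Accept at q2.
With 5 states:
        0   1  
>  q0   q1  q0 
   q1   q2  q1 
 * q2   q3  q2 
   q3   q4  q3 
   q4   q0  q4 
(> = start, * = accepting)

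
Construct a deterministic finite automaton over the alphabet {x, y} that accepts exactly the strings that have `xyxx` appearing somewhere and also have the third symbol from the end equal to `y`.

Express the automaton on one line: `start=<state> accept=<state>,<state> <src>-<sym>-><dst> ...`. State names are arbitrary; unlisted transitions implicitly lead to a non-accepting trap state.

start=s0 accept=s15,s20,s21,s22 s0-x->s1 s0-y->s2 s1-x->s3 s1-y->s4 s2-x->s5 s2-y->s6 s3-x->s7 s3-y->s8 s4-x->s9 s4-y->s10 s5-x->s11 s5-y->s12 s6-x->s13 s6-y->s14 s7-x->s7 s7-y->s8 s8-x->s9 s8-y->s10 s9-x->s15 s9-y->s12 s10-x->s13 s10-y->s14 s11-x->s7 s11-y->s8 s12-x->s9 s12-y->s10 s13-x->s11 s13-y->s12 s14-x->s13 s14-y->s14 s15-x->s16 s15-y->s17 s16-x->s16 s16-y->s17 s17-x->s18 s17-y->s19 s18-x->s15 s18-y->s20 s19-x->s21 s19-y->s22 s20-x->s18 s20-y->s19 s21-x->s15 s21-y->s20 s22-x->s21 s22-y->s22

Build one automaton per condition and run them in lockstep. The first has 5 states tracking whether and how much of `xyxx` has been seen; the second has 15 states tracking the last 3 symbols read. A product state is a pair (one from each), accepting exactly when both do.
With 23 states:
          x    y  
>  s0     s1   s2 
   s1     s3   s4 
   s2     s5   s6 
   s3     s7   s8 
   s4     s9  s10 
   s5    s11  s12 
   s6    s13  s14 
   s7     s7   s8 
   s8     s9  s10 
   s9    s15  s12 
   s10   s13  s14 
   s11    s7   s8 
   s12    s9  s10 
   s13   s11  s12 
   s14   s13  s14 
 * s15   s16  s17 
   s16   s16  s17 
   s17   s18  s19 
   s18   s15  s20 
   s19   s21  s22 
 * s20   s18  s19 
 * s21   s15  s20 
 * s22   s21  s22 
(> = start, * = accepting)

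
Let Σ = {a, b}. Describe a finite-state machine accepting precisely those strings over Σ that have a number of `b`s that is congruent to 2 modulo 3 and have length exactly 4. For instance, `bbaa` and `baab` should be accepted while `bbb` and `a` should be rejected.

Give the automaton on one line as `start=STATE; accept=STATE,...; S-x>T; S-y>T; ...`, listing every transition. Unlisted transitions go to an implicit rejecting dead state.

start=q0; accept=q9; q0-a>q1; q0-b>q2; q1-a>q3; q1-b>q4; q2-a>q4; q2-b>q5; q3-a>q6; q3-b>q7; q4-a>q7; q4-b>q8; q5-a>q8; q5-b>q6; q6-a>q6; q6-b>q6; q7-a>q6; q7-b>q9; q8-a>q9; q8-b>q6; q9-a>q6; q9-b>q6

Run two small machines in parallel and take their product. One (3 states) tracks the count of `b`s modulo 3; the other (6 states) tracks the input length, saturating at 5. Each combined state is a pair, one component from each; accept when both components accept. After merging equivalent states the machine shrinks.
        a   b  
>  q0   q1  q2 
   q1   q3  q4 
   q2   q4  q5 
   q3   q6  q7 
   q4   q7  q8 
   q5   q8  q6 
   q6   q6  q6 
   q7   q6  q9 
   q8   q9  q6 
 * q9   q6  q6 
(> = start, * = accepting)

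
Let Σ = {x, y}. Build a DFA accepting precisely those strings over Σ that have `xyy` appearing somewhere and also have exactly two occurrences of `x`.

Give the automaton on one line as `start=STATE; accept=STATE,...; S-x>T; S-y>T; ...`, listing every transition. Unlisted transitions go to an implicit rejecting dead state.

start=q0; accept=q7; q0-x>q1; q0-y>q0; q1-x>q2; q1-y>q3; q2-x>q4; q2-y>q5; q3-x>q2; q3-y>q6; q4-x>q4; q4-y>q4; q5-x>q4; q5-y>q7; q6-x>q7; q6-y>q6; q7-x>q4; q7-y>q7

Build one automaton per condition and run them in lockstep. The first has 4 states tracking whether and how much of `xyy` has been seen; the second has 4 states tracking the count of `x`s, saturating at 3. A product state is a pair (one from each), accepting exactly when both do. Equivalent product states are then merged.
With 8 states:
        x   y  
>  q0   q1  q0 
   q1   q2  q3 
   q2   q4  q5 
   q3   q2  q6 
   q4   q4  q4 
   q5   q4  q7 
   q6   q7  q6 
 * q7   q4  q7 
(> = start, * = accepting)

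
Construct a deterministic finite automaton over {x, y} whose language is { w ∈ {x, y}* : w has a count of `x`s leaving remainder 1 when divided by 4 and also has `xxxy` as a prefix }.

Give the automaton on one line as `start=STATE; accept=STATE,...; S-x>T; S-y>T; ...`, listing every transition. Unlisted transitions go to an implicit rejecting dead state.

start=S0; accept=S10; S0-x>S1; S0-y>S2; S1-x>S3; S1-y>S4; S2-x>S4; S2-y>S2; S3-x>S5; S3-y>S6; S4-x>S6; S4-y>S4; S5-x>S2; S5-y>S7; S6-x>S8; S6-y>S6; S7-x>S9; S7-y>S7; S8-x>S2; S8-y>S8; S9-x>S10; S9-y>S9; S10-x>S11; S10-y>S10; S11-x>S7; S11-y>S11

Build one automaton per condition and run them in lockstep. The first has 4 states tracking the count of `x`s modulo 4; the second has 6 states tracking whether the input so far still matches the prefix `xxxy`. A product state is a pair (one from each), accepting exactly when both do.
          x    y  
>  S0     S1   S2 
   S1     S3   S4 
   S2     S4   S2 
   S3     S5   S6 
   S4     S6   S4 
   S5     S2   S7 
   S6     S8   S6 
   S7     S9   S7 
   S8     S2   S8 
   S9    S10   S9 
 * S10   S11  S10 
   S11    S7  S11 
(> = start, * = accepting)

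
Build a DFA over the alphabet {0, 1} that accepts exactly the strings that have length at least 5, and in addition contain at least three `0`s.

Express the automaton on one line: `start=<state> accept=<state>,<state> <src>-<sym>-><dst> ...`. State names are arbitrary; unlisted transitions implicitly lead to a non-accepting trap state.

Handle the two conditions separately and then intersect. The first has 7 states tracking the input length, saturating at 6; the second has 5 states tracking the count of `0`s, saturating at 4. A product state is a pair (one from each), accepting exactly when both do. After merging equivalent states the machine shrinks.
       0  1 
>  A   B  C 
   B   D  E 
   C   E  F 
   D   G  H 
   E   H  I 
   F   I  F 
   G   J  J 
   H   J  K 
   I   K  I 
   J   L  L 
   K   L  K 
 * L   L  L 
(> = start, * = accepting)

start=A accept=L A-0->B A-1->C B-0->D B-1->E C-0->E C-1->F D-0->G D-1->H E-0->H E-1->I F-0->I F-1->F G-0->J G-1->J H-0->J H-1->K I-0->K I-1->I J-0->L J-1->L K-0->L K-1->K L-0->L L-1->L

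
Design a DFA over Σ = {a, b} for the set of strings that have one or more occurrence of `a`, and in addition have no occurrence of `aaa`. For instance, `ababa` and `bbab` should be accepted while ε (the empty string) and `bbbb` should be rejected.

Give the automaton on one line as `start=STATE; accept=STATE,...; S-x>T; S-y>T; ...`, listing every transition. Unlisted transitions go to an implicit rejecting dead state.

Run two small machines in parallel and take their product. The first has 3 states tracking the count of `a`s, saturating at 2; the second has 4 states tracking partial matches of the forbidden pattern `aaa`. A product state is a pair (one from each), accepting exactly when both do.
A 7-state machine:
        a   b  
>  q0   q1  q0 
 * q1   q2  q3 
 * q2   q4  q5 
 * q3   q6  q3 
   q4   q4  q4 
 * q5   q6  q5 
 * q6   q2  q5 
(> = start, * = accepting)

start=q0; accept=q1,q2,q3,q5,q6; q0-a>q1; q0-b>q0; q1-a>q2; q1-b>q3; q2-a>q4; q2-b>q5; q3-a>q6; q3-b>q3; q4-a>q4; q4-b>q4; q5-a>q6; q5-b>q5; q6-a>q2; q6-b>q5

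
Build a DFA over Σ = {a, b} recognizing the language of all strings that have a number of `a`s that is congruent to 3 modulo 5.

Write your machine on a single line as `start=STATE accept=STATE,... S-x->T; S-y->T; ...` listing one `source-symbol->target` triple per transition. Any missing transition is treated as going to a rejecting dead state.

Keep the running count of `a`s modulo 5: each `a` advances along the cycle q0 → q1 → q2 → q3 → q4 → q0 while other symbols loop. Accept at q3.
With 5 states:
        a   b  
>  q0   q1  q0 
   q1   q2  q1 
   q2   q3  q2 
 * q3   q4  q3 
   q4   q0  q4 
(> = start, * = accepting)

start=q0; accept=q3; q0-a->q1; q0-b->q0; q1-a->q2; q1-b->q1; q2-a->q3; q2-b->q2; q3-a->q4; q3-b->q3; q4-a->q0; q4-b->q4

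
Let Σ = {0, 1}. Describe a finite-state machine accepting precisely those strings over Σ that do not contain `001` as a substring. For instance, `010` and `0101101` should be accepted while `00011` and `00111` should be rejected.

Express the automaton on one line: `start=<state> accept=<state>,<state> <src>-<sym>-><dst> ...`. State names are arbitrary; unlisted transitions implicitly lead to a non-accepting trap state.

start=S0 accept=S0,S1,S2 S0-0->S1 S0-1->S0 S1-0->S2 S1-1->S0 S2-0->S2 S2-1->S3 S3-0->S3 S3-1->S3

This is the complement of 'contains `001`'. Use the same substring-matching states — S0 through S3 holding how much of `001` has just been matched — but flip the accepting set: everything except the trap S3 accepts.
        0   1  
>* S0   S1  S0 
 * S1   S2  S0 
 * S2   S2  S3 
   S3   S3  S3 
(> = start, * = accepting)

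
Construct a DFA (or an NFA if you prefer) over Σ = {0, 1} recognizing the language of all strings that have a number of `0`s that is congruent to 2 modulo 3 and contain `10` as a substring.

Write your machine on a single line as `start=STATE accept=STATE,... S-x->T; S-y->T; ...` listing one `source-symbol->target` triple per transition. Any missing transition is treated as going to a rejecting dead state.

start=s0; accept=s7; s0-0->s1; s0-1->s2; s1-0->s3; s1-1->s4; s2-0->s5; s2-1->s2; s3-0->s0; s3-1->s6; s4-0->s7; s4-1->s4; s5-0->s7; s5-1->s5; s6-0->s8; s6-1->s6; s7-0->s8; s7-1->s7; s8-0->s5; s8-1->s8

Run two small machines in parallel and take their product. One (3 states) tracks the count of `0`s modulo 3; the other (3 states) tracks whether and how much of `10` has been seen. Each combined state is a pair, one component from each; accept when both components accept.
9 states suffice.
        0   1  
>  s0   s1  s2 
   s1   s3  s4 
   s2   s5  s2 
   s3   s0  s6 
   s4   s7  s4 
   s5   s7  s5 
   s6   s8  s6 
 * s7   s8  s7 
   s8   s5  s8 
(> = start, * = accepting)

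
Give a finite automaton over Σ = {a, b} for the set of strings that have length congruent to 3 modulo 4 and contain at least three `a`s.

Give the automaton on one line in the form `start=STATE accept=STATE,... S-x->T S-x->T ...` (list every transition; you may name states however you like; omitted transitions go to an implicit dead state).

start=S0 accept=S6 S0-a->S1 S0-b->S2 S1-a->S3 S1-b->S4 S2-a->S4 S2-b->S5 S3-a->S6 S3-b->S7 S4-a->S7 S4-b->S8 S5-a->S8 S5-b->S9 S6-a->S10 S6-b->S10 S7-a->S10 S7-b->S11 S8-a->S11 S8-b->S12 S9-a->S12 S9-b->S0 S10-a->S13 S10-b->S13 S11-a->S13 S11-b->S14 S12-a->S14 S12-b->S1 S13-a->S15 S13-b->S15 S14-a->S15 S14-b->S3 S15-a->S6 S15-b->S6

Run two small machines in parallel and take their product. One (4 states) tracks the input length modulo 4; the other (5 states) tracks the count of `a`s, saturating at 4. Each combined state is a pair, one component from each; accept when both components accept. After merging equivalent states the machine shrinks.
With 16 states:
          a    b  
>  S0     S1   S2 
   S1     S3   S4 
   S2     S4   S5 
   S3     S6   S7 
   S4     S7   S8 
   S5     S8   S9 
 * S6    S10  S10 
   S7    S10  S11 
   S8    S11  S12 
   S9    S12   S0 
   S10   S13  S13 
   S11   S13  S14 
   S12   S14   S1 
   S13   S15  S15 
   S14   S15   S3 
   S15    S6   S6 
(> = start, * = accepting)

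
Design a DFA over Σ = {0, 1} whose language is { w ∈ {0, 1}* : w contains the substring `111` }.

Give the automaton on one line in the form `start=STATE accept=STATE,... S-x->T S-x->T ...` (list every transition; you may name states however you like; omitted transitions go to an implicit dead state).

start=A accept=D A-0->A A-1->B B-0->A B-1->C C-0->A C-1->D D-0->D D-1->D

States A..C record the length of the longest prefix of `111` that matches the current input suffix. Reaching D means `111` has been seen, and we stay there forever. Accept from D.
With 4 states:
       0  1 
>  A   A  B 
   B   A  C 
   C   A  D 
 * D   D  D 
(> = start, * = accepting)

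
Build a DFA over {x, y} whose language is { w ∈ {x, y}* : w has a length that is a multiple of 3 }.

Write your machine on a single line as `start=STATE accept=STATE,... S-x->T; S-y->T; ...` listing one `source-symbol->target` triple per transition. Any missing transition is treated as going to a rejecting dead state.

start=S0; accept=S0; S0-x->S1; S0-y->S1; S1-x->S2; S1-y->S2; S2-x->S0; S2-y->S0

Only the length mod 3 matters, so use a 3-cycle: from any state, every input symbol moves to the next state, wrapping S2 back to S0. Mark S0 accepting.
        x   y  
>* S0   S1  S1 
   S1   S2  S2 
   S2   S0  S0 
(> = start, * = accepting)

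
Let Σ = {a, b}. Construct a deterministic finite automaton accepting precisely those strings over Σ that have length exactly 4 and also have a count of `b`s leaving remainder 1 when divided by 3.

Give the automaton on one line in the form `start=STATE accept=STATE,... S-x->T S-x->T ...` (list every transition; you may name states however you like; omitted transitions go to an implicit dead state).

Handle the two conditions separately and then intersect. The first has 6 states tracking the input length, saturating at 5; the second has 3 states tracking the count of `b`s modulo 3. A product state is a pair (one from each), accepting exactly when both do. Equivalent product states are then merged.
A 10-state machine:
        a   b  
>  q0   q1  q2 
   q1   q3  q4 
   q2   q4  q5 
   q3   q6  q7 
   q4   q7  q8 
   q5   q8  q6 
   q6   q8  q9 
   q7   q9  q8 
   q8   q8  q8 
 * q9   q8  q8 
(> = start, * = accepting)

start=q0 accept=q9 q0-a->q1 q0-b->q2 q1-a->q3 q1-b->q4 q2-a->q4 q2-b->q5 q3-a->q6 q3-b->q7 q4-a->q7 q4-b->q8 q5-a->q8 q5-b->q6 q6-a->q8 q6-b->q9 q7-a->q9 q7-b->q8 q8-a->q8 q8-b->q8 q9-a->q8 q9-b->q8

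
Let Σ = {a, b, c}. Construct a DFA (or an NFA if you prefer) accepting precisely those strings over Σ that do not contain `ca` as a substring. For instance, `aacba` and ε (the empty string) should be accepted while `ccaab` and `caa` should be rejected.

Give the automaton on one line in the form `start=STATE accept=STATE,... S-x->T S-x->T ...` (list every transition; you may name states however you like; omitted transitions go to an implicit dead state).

start=q0 accept=q0,q1 q0-a->q0 q0-b->q0 q0-c->q1 q1-a->q2 q1-b->q0 q1-c->q1 q2-a->q2 q2-b->q2 q2-c->q2

Track partial matches of the forbidden pattern `ca`. State q2 is a dead state reached once `ca` has occurred; every other state accepts. q0 means no part of `ca` is currently matched.
A 3-state machine:
        a   b   c  
>* q0   q0  q0  q1 
 * q1   q2  q0  q1 
   q2   q2  q2  q2 
(> = start, * = accepting)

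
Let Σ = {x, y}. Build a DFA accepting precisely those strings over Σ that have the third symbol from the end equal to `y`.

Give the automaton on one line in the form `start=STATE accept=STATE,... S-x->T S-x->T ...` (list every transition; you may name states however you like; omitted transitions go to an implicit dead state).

start=q0 accept=q11,q12,q13,q14 q0-x->q1 q0-y->q2 q1-x->q3 q1-y->q4 q2-x->q5 q2-y->q6 q3-x->q7 q3-y->q8 q4-x->q9 q4-y->q10 q5-x->q11 q5-y->q12 q6-x->q13 q6-y->q14 q7-x->q7 q7-y->q8 q8-x->q9 q8-y->q10 q9-x->q11 q9-y->q12 q10-x->q13 q10-y->q14 q11-x->q7 q11-y->q8 q12-x->q9 q12-y->q10 q13-x->q11 q13-y->q12 q14-x->q13 q14-y->q14

A DFA must remember the last 3 symbols (since which symbol is third-to-last isn't known until the input ends). Use one state per possible window of the last ≤3 symbols; accept from those whose window starts with `y`.
A 15-state machine:
          x    y  
>  q0     q1   q2 
   q1     q3   q4 
   q2     q5   q6 
   q3     q7   q8 
   q4     q9  q10 
   q5    q11  q12 
   q6    q13  q14 
   q7     q7   q8 
   q8     q9  q10 
   q9    q11  q12 
   q10   q13  q14 
 * q11    q7   q8 
 * q12    q9  q10 
 * q13   q11  q12 
 * q14   q13  q14 
(> = start, * = accepting)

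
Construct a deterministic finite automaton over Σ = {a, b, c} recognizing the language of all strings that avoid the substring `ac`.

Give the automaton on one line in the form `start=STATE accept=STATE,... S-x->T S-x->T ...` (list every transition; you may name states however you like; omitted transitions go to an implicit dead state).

start=q0 accept=q0,q1 q0-a->q1 q0-b->q0 q0-c->q0 q1-a->q1 q1-b->q0 q1-c->q2 q2-a->q2 q2-b->q2 q2-c->q2

This is the complement of 'contains `ac`'. Use the same substring-matching states — q0 through q2 holding how much of `ac` has just been matched — but flip the accepting set: everything except the trap q2 accepts.
3 states suffice.
        a   b   c  
>* q0   q1  q0  q0 
 * q1   q1  q0  q2 
   q2   q2  q2  q2 
(> = start, * = accepting)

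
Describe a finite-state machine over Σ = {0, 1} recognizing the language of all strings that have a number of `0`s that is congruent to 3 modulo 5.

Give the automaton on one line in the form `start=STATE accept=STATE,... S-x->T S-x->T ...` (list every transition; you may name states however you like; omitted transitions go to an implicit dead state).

The only thing that matters is how many `0`s have appeared, reduced mod 5. Use one state per residue: q0 for 0, …, q4 for 4. Reading `0` moves to the next residue; anything else stays put. q3 is accepting.
5 states suffice.
        0   1  
>  q0   q1  q0 
   q1   q2  q1 
   q2   q3  q2 
 * q3   q4  q3 
   q4   q0  q4 
(> = start, * = accepting)

start=q0 accept=q3 q0-0->q1 q0-1->q0 q1-0->q2 q1-1->q1 q2-0->q3 q2-1->q2 q3-0->q4 q3-1->q3 q4-0->q0 q4-1->q4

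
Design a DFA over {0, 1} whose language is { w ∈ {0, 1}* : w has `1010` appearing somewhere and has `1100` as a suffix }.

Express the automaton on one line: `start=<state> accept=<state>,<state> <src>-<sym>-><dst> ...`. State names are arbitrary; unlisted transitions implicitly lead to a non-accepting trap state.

Handle the two conditions separately and then intersect. One (5 states) tracks whether and how much of `1010` has been seen; the other (5 states) tracks how much of the suffix `1100` has currently been matched. Each combined state is a pair, one component from each; accept when both components accept. After merging equivalent states the machine shrinks.
9 states suffice.
       0  1 
>  A   A  B 
   B   C  B 
   C   A  D 
   D   E  B 
   E   E  F 
   F   E  G 
   G   H  G 
   H   I  F 
 * I   E  F 
(> = start, * = accepting)

start=A accept=I A-0->A A-1->B B-0->C B-1->B C-0->A C-1->D D-0->E D-1->B E-0->E E-1->F F-0->E F-1->G G-0->H G-1->G H-0->I H-1->F I-0->E I-1->F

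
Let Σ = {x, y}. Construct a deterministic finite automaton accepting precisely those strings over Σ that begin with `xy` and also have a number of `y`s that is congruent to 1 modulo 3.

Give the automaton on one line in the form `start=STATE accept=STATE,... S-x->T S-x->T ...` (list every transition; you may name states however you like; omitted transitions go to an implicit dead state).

Build one automaton per condition and run them in lockstep. The first has 4 states tracking whether the input so far still matches the prefix `xy`; the second has 3 states tracking the count of `y`s modulo 3. A product state is a pair (one from each), accepting exactly when both do.
        x   y  
>  S0   S1  S2 
   S1   S3  S4 
   S2   S2  S5 
   S3   S3  S2 
 * S4   S4  S6 
   S5   S5  S3 
   S6   S6  S7 
   S7   S7  S4 
(> = start, * = accepting)

start=S0 accept=S4 S0-x->S1 S0-y->S2 S1-x->S3 S1-y->S4 S2-x->S2 S2-y->S5 S3-x->S3 S3-y->S2 S4-x->S4 S4-y->S6 S5-x->S5 S5-y->S3 S6-x->S6 S6-y->S7 S7-x->S7 S7-y->S4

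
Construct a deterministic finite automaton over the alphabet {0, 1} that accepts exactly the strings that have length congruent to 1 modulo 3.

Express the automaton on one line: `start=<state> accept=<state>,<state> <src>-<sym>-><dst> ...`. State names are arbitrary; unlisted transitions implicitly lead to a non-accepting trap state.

start=q0 accept=q1 q0-0->q1 q0-1->q1 q1-0->q2 q1-1->q2 q2-0->q0 q2-1->q0

Count input length modulo 3: every symbol advances one step around the cycle q0 → q1 → q2 → q0. Accept at q1.
        0   1  
>  q0   q1  q1 
 * q1   q2  q2 
   q2   q0  q0 
(> = start, * = accepting)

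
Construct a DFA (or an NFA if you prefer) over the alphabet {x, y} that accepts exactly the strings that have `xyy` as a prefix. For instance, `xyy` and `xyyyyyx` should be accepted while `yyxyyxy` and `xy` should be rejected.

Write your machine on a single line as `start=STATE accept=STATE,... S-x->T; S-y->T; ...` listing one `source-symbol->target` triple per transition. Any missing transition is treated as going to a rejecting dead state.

start=s0; accept=s3; s0-x->s1; s0-y->s4; s1-x->s4; s1-y->s2; s2-x->s4; s2-y->s3; s3-x->s3; s3-y->s3; s4-x->s4; s4-y->s4

Check the first 3 symbols one by one: s0 through s2 record how many have matched `xyy` so far; any wrong symbol goes to the dead state s4. After all 3 match we enter the accepting sink s3.
With 5 states:
        x   y  
>  s0   s1  s4 
   s1   s4  s2 
   s2   s4  s3 
 * s3   s3  s3 
   s4   s4  s4 
(> = start, * = accepting)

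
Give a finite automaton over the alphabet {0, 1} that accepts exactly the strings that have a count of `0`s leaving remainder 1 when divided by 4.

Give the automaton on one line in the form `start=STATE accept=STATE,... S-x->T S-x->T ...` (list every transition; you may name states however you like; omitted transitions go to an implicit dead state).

start=q0 accept=q1 q0-0->q1 q0-1->q0 q1-0->q2 q1-1->q1 q2-0->q3 q2-1->q2 q3-0->q0 q3-1->q3

The only thing that matters is how many `0`s have appeared, reduced mod 4. Use one state per residue: q0 for 0, …, q3 for 3. Reading `0` moves to the next residue; anything else stays put. q1 is accepting.
A 4-state machine:
        0   1  
>  q0   q1  q0 
 * q1   q2  q1 
   q2   q3  q2 
   q3   q0  q3 
(> = start, * = accepting)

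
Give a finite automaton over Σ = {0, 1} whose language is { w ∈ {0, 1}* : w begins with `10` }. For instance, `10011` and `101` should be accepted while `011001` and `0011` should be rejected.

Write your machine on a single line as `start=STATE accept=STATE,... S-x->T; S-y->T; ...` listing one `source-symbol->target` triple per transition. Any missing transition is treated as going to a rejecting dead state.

Walk along `10` while the input agrees: from A take `1` to B, and so on. Any deviation drops to the rejecting sink D. Once C is reached the prefix is confirmed and every continuation is accepted.
With 4 states:
       0  1 
>  A   D  B 
   B   C  D 
 * C   C  C 
   D   D  D 
(> = start, * = accepting)

start=A; accept=C; A-0->D; A-1->B; B-0->C; B-1->D; C-0->C; C-1->C; D-0->D; D-1->D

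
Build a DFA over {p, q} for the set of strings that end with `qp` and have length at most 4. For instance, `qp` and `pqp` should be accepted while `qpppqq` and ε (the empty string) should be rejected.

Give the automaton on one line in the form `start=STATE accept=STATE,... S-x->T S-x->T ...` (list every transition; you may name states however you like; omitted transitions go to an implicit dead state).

Handle the two conditions separately and then intersect. The first has 3 states tracking how much of the suffix `qp` has currently been matched; the second has 6 states tracking the input length, saturating at 5. A product state is a pair (one from each), accepting exactly when both do.
With 15 states:
          p    q  
>  S0     S1   S2 
   S1     S3   S4 
   S2     S5   S4 
   S3     S6   S7 
   S4     S8   S7 
 * S5     S6   S7 
   S6     S9  S10 
   S7    S11  S10 
 * S8     S9  S10 
   S9    S12  S13 
   S10   S14  S13 
 * S11   S12  S13 
   S12   S12  S13 
   S13   S14  S13 
   S14   S12  S13 
(> = start, * = accepting)

start=S0 accept=S5,S8,S11 S0-p->S1 S0-q->S2 S1-p->S3 S1-q->S4 S2-p->S5 S2-q->S4 S3-p->S6 S3-q->S7 S4-p->S8 S4-q->S7 S5-p->S6 S5-q->S7 S6-p->S9 S6-q->S10 S7-p->S11 S7-q->S10 S8-p->S9 S8-q->S10 S9-p->S12 S9-q->S13 S10-p->S14 S10-q->S13 S11-p->S12 S11-q->S13 S12-p->S12 S12-q->S13 S13-p->S14 S13-q->S13 S14-p->S12 S14-q->S13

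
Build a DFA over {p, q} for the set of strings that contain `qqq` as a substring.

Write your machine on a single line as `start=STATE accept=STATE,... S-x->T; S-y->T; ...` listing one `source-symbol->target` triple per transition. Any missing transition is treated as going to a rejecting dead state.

start=S0; accept=S3; S0-p->S0; S0-q->S1; S1-p->S0; S1-q->S2; S2-p->S0; S2-q->S3; S3-p->S3; S3-q->S3

States S0..S2 record the length of the longest prefix of `qqq` that matches the current input suffix. Reaching S3 means `qqq` has been seen, and we stay there forever. Accept from S3.
        p   q  
>  S0   S0  S1 
   S1   S0  S2 
   S2   S0  S3 
 * S3   S3  S3 
(> = start, * = accepting)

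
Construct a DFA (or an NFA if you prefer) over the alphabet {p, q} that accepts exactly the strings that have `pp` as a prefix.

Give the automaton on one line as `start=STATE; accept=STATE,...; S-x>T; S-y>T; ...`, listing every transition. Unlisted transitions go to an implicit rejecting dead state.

start=A; accept=C; A-p>B; A-q>D; B-p>C; B-q>D; C-p>C; C-q>C; D-p>D; D-q>D

Check the first 2 symbols one by one: A through B record how many have matched `pp` so far; any wrong symbol goes to the dead state D. After all 2 match we enter the accepting sink C.
       p  q 
>  A   B  D 
   B   C  D 
 * C   C  C 
   D   D  D 
(> = start, * = accepting)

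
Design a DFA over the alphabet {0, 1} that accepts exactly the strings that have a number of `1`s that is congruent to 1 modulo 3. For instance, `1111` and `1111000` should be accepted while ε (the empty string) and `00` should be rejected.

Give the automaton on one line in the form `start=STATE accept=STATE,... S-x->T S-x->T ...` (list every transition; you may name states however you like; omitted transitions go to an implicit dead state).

The only thing that matters is how many `1`s have appeared, reduced mod 3. Use one state per residue: S0 for 0, …, S2 for 2. Reading `1` moves to the next residue; anything else stays put. S1 is accepting.
A 3-state machine:
        0   1  
>  S0   S0  S1 
 * S1   S1  S2 
   S2   S2  S0 
(> = start, * = accepting)

start=S0 accept=S1 S0-0->S0 S0-1->S1 S1-0->S1 S1-1->S2 S2-0->S2 S2-1->S0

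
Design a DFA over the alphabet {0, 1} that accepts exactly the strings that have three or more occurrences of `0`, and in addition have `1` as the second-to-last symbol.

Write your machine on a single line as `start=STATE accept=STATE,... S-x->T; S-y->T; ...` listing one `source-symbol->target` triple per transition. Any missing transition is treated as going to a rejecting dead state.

start=q0; accept=q13,q16,q17,q18; q0-0->q1; q0-1->q2; q1-0->q3; q1-1->q4; q2-0->q5; q2-1->q6; q3-0->q7; q3-1->q8; q4-0->q9; q4-1->q10; q5-0->q3; q5-1->q4; q6-0->q5; q6-1->q6; q7-0->q11; q7-1->q12; q8-0->q13; q8-1->q14; q9-0->q7; q9-1->q8; q10-0->q9; q10-1->q10; q11-0->q11; q11-1->q15; q12-0->q16; q12-1->q17; q13-0->q11; q13-1->q12; q14-0->q13; q14-1->q14; q15-0->q16; q15-1->q18; q16-0->q11; q16-1->q15; q17-0->q16; q17-1->q17; q18-0->q16; q18-1->q18

Build one automaton per condition and run them in lockstep. One (5 states) tracks the count of `0`s, saturating at 4; the other (7 states) tracks the last 2 symbols read. Each combined state is a pair, one component from each; accept when both components accept.
A 19-state machine:
          0    1  
>  q0     q1   q2 
   q1     q3   q4 
   q2     q5   q6 
   q3     q7   q8 
   q4     q9  q10 
   q5     q3   q4 
   q6     q5   q6 
   q7    q11  q12 
   q8    q13  q14 
   q9     q7   q8 
   q10    q9  q10 
   q11   q11  q15 
   q12   q16  q17 
 * q13   q11  q12 
   q14   q13  q14 
   q15   q16  q18 
 * q16   q11  q15 
 * q17   q16  q17 
 * q18   q16  q18 
(> = start, * = accepting)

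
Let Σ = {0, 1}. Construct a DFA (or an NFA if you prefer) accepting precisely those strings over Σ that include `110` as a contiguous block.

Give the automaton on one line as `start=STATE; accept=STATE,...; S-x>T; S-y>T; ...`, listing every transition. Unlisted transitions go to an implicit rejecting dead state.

start=S0; accept=S3; S0-0>S0; S0-1>S1; S1-0>S0; S1-1>S2; S2-0>S3; S2-1>S2; S3-0>S3; S3-1>S3

Track how much of `110` has been matched so far: state S0 is no progress, S3 is the absorbing accept state reached once `110` has occurred. Intermediate states record partial matches; on a mismatch, fall back to the longest reusable overlap.
4 states suffice.
        0   1  
>  S0   S0  S1 
   S1   S0  S2 
   S2   S3  S2 
 * S3   S3  S3 
(> = start, * = accepting)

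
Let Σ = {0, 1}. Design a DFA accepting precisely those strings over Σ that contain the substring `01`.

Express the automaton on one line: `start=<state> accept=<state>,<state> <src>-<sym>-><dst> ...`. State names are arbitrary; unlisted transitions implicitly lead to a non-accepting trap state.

Track how much of `01` has been matched so far: state q0 is no progress, q2 is the absorbing accept state reached once `01` has occurred. Intermediate states record partial matches; on a mismatch, fall back to the longest reusable overlap.
3 states suffice.
        0   1  
>  q0   q1  q0 
   q1   q1  q2 
 * q2   q2  q2 
(> = start, * = accepting)

start=q0 accept=q2 q0-0->q1 q0-1->q0 q1-0->q1 q1-1->q2 q2-0->q2 q2-1->q2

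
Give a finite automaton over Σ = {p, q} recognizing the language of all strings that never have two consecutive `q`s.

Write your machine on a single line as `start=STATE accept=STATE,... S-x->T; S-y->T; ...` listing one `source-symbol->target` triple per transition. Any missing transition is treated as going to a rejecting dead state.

Track partial matches of the forbidden pattern `qq`. State C is a dead state reached once `qq` has occurred; every other state accepts. A means no part of `qq` is currently matched.
A 3-state machine:
       p  q 
>* A   A  B 
 * B   A  C 
   C   C  C 
(> = start, * = accepting)

start=A; accept=A,B; A-p->A; A-q->B; B-p->A; B-q->C; C-p->C; C-q->C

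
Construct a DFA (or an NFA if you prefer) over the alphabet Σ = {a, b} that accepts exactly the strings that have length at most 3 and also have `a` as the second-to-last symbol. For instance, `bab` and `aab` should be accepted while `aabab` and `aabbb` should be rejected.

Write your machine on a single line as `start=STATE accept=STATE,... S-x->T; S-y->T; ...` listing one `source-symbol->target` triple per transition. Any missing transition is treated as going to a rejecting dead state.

Handle the two conditions separately and then intersect. The first has 5 states tracking the input length, saturating at 4; the second has 7 states tracking the last 2 symbols read. A product state is a pair (one from each), accepting exactly when both do. Equivalent product states are then merged.
7 states suffice.
        a   b  
>  S0   S1  S2 
   S1   S3  S4 
   S2   S5  S6 
 * S3   S4  S4 
 * S4   S6  S6 
   S5   S4  S4 
   S6   S6  S6 
(> = start, * = accepting)

start=S0; accept=S3,S4; S0-a->S1; S0-b->S2; S1-a->S3; S1-b->S4; S2-a->S5; S2-b->S6; S3-a->S4; S3-b->S4; S4-a->S6; S4-b->S6; S5-a->S4; S5-b->S4; S6-a->S6; S6-b->S6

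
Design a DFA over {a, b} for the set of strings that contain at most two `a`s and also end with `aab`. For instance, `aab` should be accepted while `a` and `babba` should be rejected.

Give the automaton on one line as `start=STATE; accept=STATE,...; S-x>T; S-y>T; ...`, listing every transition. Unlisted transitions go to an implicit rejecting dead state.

Handle the two conditions separately and then intersect. The first has 4 states tracking the count of `a`s, saturating at 3; the second has 4 states tracking how much of the suffix `aab` has currently been matched. A product state is a pair (one from each), accepting exactly when both do.
11 states suffice.
          a    b  
>  S0     S1   S0 
   S1     S2   S3 
   S2     S4   S5 
   S3     S6   S3 
   S4     S4   S7 
 * S5     S8   S9 
   S6     S4   S9 
   S7     S8  S10 
   S8     S4  S10 
   S9     S8   S9 
   S10    S8  S10 
(> = start, * = accepting)

start=S0; accept=S5; S0-a>S1; S0-b>S0; S1-a>S2; S1-b>S3; S2-a>S4; S2-b>S5; S3-a>S6; S3-b>S3; S4-a>S4; S4-b>S7; S5-a>S8; S5-b>S9; S6-a>S4; S6-b>S9; S7-a>S8; S7-b>S10; S8-a>S4; S8-b>S10; S9-a>S8; S9-b>S9; S10-a>S8; S10-b>S10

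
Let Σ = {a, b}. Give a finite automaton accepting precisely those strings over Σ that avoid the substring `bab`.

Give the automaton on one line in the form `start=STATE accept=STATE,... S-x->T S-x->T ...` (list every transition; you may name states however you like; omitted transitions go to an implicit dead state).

start=q0 accept=q0,q1,q2 q0-a->q0 q0-b->q1 q1-a->q2 q1-b->q1 q2-a->q0 q2-b->q3 q3-a->q3 q3-b->q3

Track partial matches of the forbidden pattern `bab`. State q3 is a dead state reached once `bab` has occurred; every other state accepts. q0 means no part of `bab` is currently matched.
With 4 states:
        a   b  
>* q0   q0  q1 
 * q1   q2  q1 
 * q2   q0  q3 
   q3   q3  q3 
(> = start, * = accepting)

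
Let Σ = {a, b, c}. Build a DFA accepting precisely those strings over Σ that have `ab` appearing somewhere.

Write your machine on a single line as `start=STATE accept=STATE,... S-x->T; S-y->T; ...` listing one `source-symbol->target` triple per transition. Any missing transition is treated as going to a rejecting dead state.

Track how much of `ab` has been matched so far: state s0 is no progress, s2 is the absorbing accept state reached once `ab` has occurred. Intermediate states record partial matches; on a mismatch, fall back to the longest reusable overlap.
3 states suffice.
        a   b   c  
>  s0   s1  s0  s0 
   s1   s1  s2  s0 
 * s2   s2  s2  s2 
(> = start, * = accepting)

start=s0; accept=s2; s0-a->s1; s0-b->s0; s0-c->s0; s1-a->s1; s1-b->s2; s1-c->s0; s2-a->s2; s2-b->s2; s2-c->s2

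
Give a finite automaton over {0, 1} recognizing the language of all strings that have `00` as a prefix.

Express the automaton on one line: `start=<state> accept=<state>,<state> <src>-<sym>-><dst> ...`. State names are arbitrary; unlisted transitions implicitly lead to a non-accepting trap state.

start=S0 accept=S2 S0-0->S1 S0-1->S3 S1-0->S2 S1-1->S3 S2-0->S2 S2-1->S2 S3-0->S3 S3-1->S3

Walk along `00` while the input agrees: from S0 take `0` to S1, and so on. Any deviation drops to the rejecting sink S3. Once S2 is reached the prefix is confirmed and every continuation is accepted.
With 4 states:
        0   1  
>  S0   S1  S3 
   S1   S2  S3 
 * S2   S2  S2 
   S3   S3  S3 
(> = start, * = accepting)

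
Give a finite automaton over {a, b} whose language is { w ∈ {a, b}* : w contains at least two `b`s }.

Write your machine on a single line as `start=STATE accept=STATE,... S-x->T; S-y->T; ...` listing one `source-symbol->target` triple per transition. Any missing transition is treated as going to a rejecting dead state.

Count `b`s, saturating at 3: states S0 through S2 mean 0 through 2 `b`s seen; S3 means more than 2. Each `b` increments (capped at S3); other symbols loop. Accept from {S2, S3}.
4 states suffice.
        a   b  
>  S0   S0  S1 
   S1   S1  S2 
 * S2   S2  S3 
 * S3   S3  S3 
(> = start, * = accepting)

start=S0; accept=S2,S3; S0-a->S0; S0-b->S1; S1-a->S1; S1-b->S2; S2-a->S2; S2-b->S3; S3-a->S3; S3-b->S3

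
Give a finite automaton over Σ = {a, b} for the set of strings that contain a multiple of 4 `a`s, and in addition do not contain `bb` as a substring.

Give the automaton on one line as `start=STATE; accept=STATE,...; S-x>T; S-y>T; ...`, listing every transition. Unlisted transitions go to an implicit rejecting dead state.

start=S0; accept=S0,S2; S0-a>S1; S0-b>S2; S1-a>S3; S1-b>S4; S2-a>S1; S2-b>S5; S3-a>S6; S3-b>S7; S4-a>S3; S4-b>S5; S5-a>S5; S5-b>S5; S6-a>S0; S6-b>S8; S7-a>S6; S7-b>S5; S8-a>S0; S8-b>S5

Build one automaton per condition and run them in lockstep. The first has 4 states tracking the count of `a`s modulo 4; the second has 3 states tracking partial matches of the forbidden pattern `bb`. A product state is a pair (one from each), accepting exactly when both do. Minimizing collapses redundant product states.
A 9-state machine:
        a   b  
>* S0   S1  S2 
   S1   S3  S4 
 * S2   S1  S5 
   S3   S6  S7 
   S4   S3  S5 
   S5   S5  S5 
   S6   S0  S8 
   S7   S6  S5 
   S8   S0  S5 
(> = start, * = accepting)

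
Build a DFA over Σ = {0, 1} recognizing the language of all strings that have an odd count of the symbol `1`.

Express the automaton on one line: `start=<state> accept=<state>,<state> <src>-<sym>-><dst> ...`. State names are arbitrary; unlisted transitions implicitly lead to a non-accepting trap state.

start=S0 accept=S1 S0-0->S0 S0-1->S1 S1-0->S1 S1-1->S0

The only thing that matters is how many `1`s have appeared, reduced mod 2. Use one state per residue: S0 for 0, …, S1 for 1. Reading `1` moves to the next residue; anything else stays put. S1 is accepting.
2 states suffice.
        0   1  
>  S0   S0  S1 
 * S1   S1  S0 
(> = start, * = accepting)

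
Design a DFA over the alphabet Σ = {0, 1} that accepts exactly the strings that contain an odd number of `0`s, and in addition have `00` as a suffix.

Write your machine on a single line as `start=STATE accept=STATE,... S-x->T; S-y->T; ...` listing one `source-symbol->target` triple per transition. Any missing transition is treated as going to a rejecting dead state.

start=S0; accept=S3; S0-0->S1; S0-1->S0; S1-0->S2; S1-1->S1; S2-0->S3; S2-1->S0; S3-0->S2; S3-1->S1

Build one automaton per condition and run them in lockstep. The first has 2 states tracking the count of `0`s modulo 2; the second has 3 states tracking how much of the suffix `00` has currently been matched. A product state is a pair (one from each), accepting exactly when both do. Minimizing collapses redundant product states.
4 states suffice.
        0   1  
>  S0   S1  S0 
   S1   S2  S1 
   S2   S3  S0 
 * S3   S2  S1 
(> = start, * = accepting)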